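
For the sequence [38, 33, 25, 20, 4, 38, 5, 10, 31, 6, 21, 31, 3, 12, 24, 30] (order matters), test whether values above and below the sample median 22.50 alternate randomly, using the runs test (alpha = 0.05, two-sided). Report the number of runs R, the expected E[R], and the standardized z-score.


Step 1: Compute median = 22.50; label A = above, B = below.
Labels in order: AAABBABBABBABBAA  (n_A = 8, n_B = 8)
Step 2: Count runs R = 9.
Step 3: Under H0 (random ordering), E[R] = 2*n_A*n_B/(n_A+n_B) + 1 = 2*8*8/16 + 1 = 9.0000.
        Var[R] = 2*n_A*n_B*(2*n_A*n_B - n_A - n_B) / ((n_A+n_B)^2 * (n_A+n_B-1)) = 14336/3840 = 3.7333.
        SD[R] = 1.9322.
Step 4: R = E[R], so z = 0 with no continuity correction.
Step 5: Two-sided p-value via normal approximation = 2*(1 - Phi(|z|)) = 1.000000.
Step 6: alpha = 0.05. fail to reject H0.

R = 9, z = 0.0000, p = 1.000000, fail to reject H0.


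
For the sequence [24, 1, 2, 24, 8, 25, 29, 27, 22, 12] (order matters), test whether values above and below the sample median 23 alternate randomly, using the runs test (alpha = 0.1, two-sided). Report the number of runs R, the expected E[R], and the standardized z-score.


Step 1: Compute median = 23; label A = above, B = below.
Labels in order: ABBABAAABB  (n_A = 5, n_B = 5)
Step 2: Count runs R = 6.
Step 3: Under H0 (random ordering), E[R] = 2*n_A*n_B/(n_A+n_B) + 1 = 2*5*5/10 + 1 = 6.0000.
        Var[R] = 2*n_A*n_B*(2*n_A*n_B - n_A - n_B) / ((n_A+n_B)^2 * (n_A+n_B-1)) = 2000/900 = 2.2222.
        SD[R] = 1.4907.
Step 4: R = E[R], so z = 0 with no continuity correction.
Step 5: Two-sided p-value via normal approximation = 2*(1 - Phi(|z|)) = 1.000000.
Step 6: alpha = 0.1. fail to reject H0.

R = 6, z = 0.0000, p = 1.000000, fail to reject H0.


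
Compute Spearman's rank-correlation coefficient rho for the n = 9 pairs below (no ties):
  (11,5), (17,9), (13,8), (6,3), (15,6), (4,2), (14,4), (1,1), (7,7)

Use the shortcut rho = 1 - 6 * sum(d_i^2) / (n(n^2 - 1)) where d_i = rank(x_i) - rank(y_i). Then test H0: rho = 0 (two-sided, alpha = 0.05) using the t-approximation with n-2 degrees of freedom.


Step 1: Rank x and y separately (midranks; no ties here).
rank(x): 11->5, 17->9, 13->6, 6->3, 15->8, 4->2, 14->7, 1->1, 7->4
rank(y): 5->5, 9->9, 8->8, 3->3, 6->6, 2->2, 4->4, 1->1, 7->7
Step 2: d_i = R_x(i) - R_y(i); compute d_i^2.
  (5-5)^2=0, (9-9)^2=0, (6-8)^2=4, (3-3)^2=0, (8-6)^2=4, (2-2)^2=0, (7-4)^2=9, (1-1)^2=0, (4-7)^2=9
sum(d^2) = 26.
Step 3: rho = 1 - 6*26 / (9*(9^2 - 1)) = 1 - 156/720 = 0.783333.
Step 4: Under H0, t = rho * sqrt((n-2)/(1-rho^2)) = 3.3341 ~ t(7).
Step 5: Two-sided p-value from the t-distribution with 7 df = 0.012520.
Step 6: alpha = 0.05. reject H0.

rho = 0.7833, p = 0.012520, reject H0 at alpha = 0.05.


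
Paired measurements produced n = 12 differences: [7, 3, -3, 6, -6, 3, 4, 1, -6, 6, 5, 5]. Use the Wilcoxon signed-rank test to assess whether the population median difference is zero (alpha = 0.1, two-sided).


Step 1: Drop any zero differences (none here) and take |d_i|.
|d| = [7, 3, 3, 6, 6, 3, 4, 1, 6, 6, 5, 5]
Step 2: Midrank |d_i| (ties get averaged ranks).
ranks: |7|->12, |3|->3, |3|->3, |6|->9.5, |6|->9.5, |3|->3, |4|->5, |1|->1, |6|->9.5, |6|->9.5, |5|->6.5, |5|->6.5
Step 3: Attach original signs; sum ranks with positive sign and with negative sign.
W+ = 12 + 3 + 9.5 + 3 + 5 + 1 + 9.5 + 6.5 + 6.5 = 56
W- = 3 + 9.5 + 9.5 = 22
(Check: W+ + W- = 78 should equal n(n+1)/2 = 78.)
Step 4: Test statistic W = min(W+, W-) = 22.
Step 5: Ties in |d|, so use the tie-corrected normal approximation.
        E[W] = n(n+1)/4 = 12*13/4 = 39.
        Tie groups: |d|=3 (t=3), |d|=5 (t=2), |d|=6 (t=4); sum(t^3 - t) = 90.
        Var[W] = n(n+1)(2n+1)/24 - sum(t^3-t)/48 = 3900/24 - 90/48 = 160.625.
        z = (W - E[W]) / sqrt(Var[W]) = (22 - 39) / 12.6738 = -1.3414.
        Two-sided p = 2*Phi(z) = 0.179807.
Step 6: alpha = 0.1. fail to reject H0.

W+ = 56, W- = 22, W = min = 22, p = 0.179807, fail to reject H0.


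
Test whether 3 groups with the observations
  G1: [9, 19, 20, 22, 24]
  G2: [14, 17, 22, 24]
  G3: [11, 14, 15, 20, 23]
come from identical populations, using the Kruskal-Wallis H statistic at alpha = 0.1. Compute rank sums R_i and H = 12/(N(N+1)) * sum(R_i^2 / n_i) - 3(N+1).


Step 1: Combine all N = 14 observations and assign midranks.
sorted (value, group, rank): (9,G1,1), (11,G3,2), (14,G2,3.5), (14,G3,3.5), (15,G3,5), (17,G2,6), (19,G1,7), (20,G1,8.5), (20,G3,8.5), (22,G1,10.5), (22,G2,10.5), (23,G3,12), (24,G1,13.5), (24,G2,13.5)
Step 2: Sum ranks within each group.
R_1 = 40.5 (n_1 = 5)
R_2 = 33.5 (n_2 = 4)
R_3 = 31 (n_3 = 5)
Step 3: H = 12/(N(N+1)) * sum(R_i^2/n_i) - 3(N+1)
     = 12/(14*15) * (40.5^2/5 + 33.5^2/4 + 31^2/5) - 3*15
     = 0.057143 * 800.812 - 45
     = 0.760714.
Step 4: Ties present; correction factor C = 1 - 24/(14^3 - 14) = 0.991209. Corrected H = 0.760714 / 0.991209 = 0.767461.
Step 5: Under H0, H ~ chi^2(2); p-value = 0.681315.
Step 6: alpha = 0.1. fail to reject H0.

H = 0.7675, df = 2, p = 0.681315, fail to reject H0.


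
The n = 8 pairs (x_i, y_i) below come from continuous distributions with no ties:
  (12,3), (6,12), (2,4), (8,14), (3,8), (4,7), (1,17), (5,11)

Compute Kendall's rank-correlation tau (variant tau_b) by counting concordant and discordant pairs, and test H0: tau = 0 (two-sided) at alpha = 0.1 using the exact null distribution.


Step 1: Enumerate the 28 unordered pairs (i,j) with i<j and classify each by sign(x_j-x_i) * sign(y_j-y_i).
  (1,2):dx=-6,dy=+9->D; (1,3):dx=-10,dy=+1->D; (1,4):dx=-4,dy=+11->D; (1,5):dx=-9,dy=+5->D
  (1,6):dx=-8,dy=+4->D; (1,7):dx=-11,dy=+14->D; (1,8):dx=-7,dy=+8->D; (2,3):dx=-4,dy=-8->C
  (2,4):dx=+2,dy=+2->C; (2,5):dx=-3,dy=-4->C; (2,6):dx=-2,dy=-5->C; (2,7):dx=-5,dy=+5->D
  (2,8):dx=-1,dy=-1->C; (3,4):dx=+6,dy=+10->C; (3,5):dx=+1,dy=+4->C; (3,6):dx=+2,dy=+3->C
  (3,7):dx=-1,dy=+13->D; (3,8):dx=+3,dy=+7->C; (4,5):dx=-5,dy=-6->C; (4,6):dx=-4,dy=-7->C
  (4,7):dx=-7,dy=+3->D; (4,8):dx=-3,dy=-3->C; (5,6):dx=+1,dy=-1->D; (5,7):dx=-2,dy=+9->D
  (5,8):dx=+2,dy=+3->C; (6,7):dx=-3,dy=+10->D; (6,8):dx=+1,dy=+4->C; (7,8):dx=+4,dy=-6->D
Step 2: C = 14, D = 14, total pairs = 28.
Step 3: tau = (C - D)/(n(n-1)/2) = (14 - 14)/28 = 0.000000.
Step 4: Exact two-sided p-value (enumerate n! = 40320 permutations of y under H0): p = 1.000000.
Step 5: alpha = 0.1. fail to reject H0.

tau_b = 0.0000 (C=14, D=14), p = 1.000000, fail to reject H0.


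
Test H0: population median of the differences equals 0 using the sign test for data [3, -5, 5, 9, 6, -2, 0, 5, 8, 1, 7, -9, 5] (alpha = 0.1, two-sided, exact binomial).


Step 1: Discard zero differences. Original n = 13; n_eff = number of nonzero differences = 12.
Nonzero differences (with sign): +3, -5, +5, +9, +6, -2, +5, +8, +1, +7, -9, +5
Step 2: Count signs: positive = 9, negative = 3.
Step 3: Under H0: P(positive) = 0.5, so the number of positives S ~ Bin(12, 0.5).
Step 4: Two-sided exact p-value = sum of Bin(12,0.5) probabilities at or below the observed probability = 0.145996.
Step 5: alpha = 0.1. fail to reject H0.

n_eff = 12, pos = 9, neg = 3, p = 0.145996, fail to reject H0.


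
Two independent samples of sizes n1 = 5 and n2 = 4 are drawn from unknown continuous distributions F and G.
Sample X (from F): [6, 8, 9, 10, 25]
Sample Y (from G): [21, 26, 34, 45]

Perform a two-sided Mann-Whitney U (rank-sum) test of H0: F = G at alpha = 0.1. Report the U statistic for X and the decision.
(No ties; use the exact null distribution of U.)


Step 1: Combine and sort all 9 observations; assign midranks.
sorted (value, group): (6,X), (8,X), (9,X), (10,X), (21,Y), (25,X), (26,Y), (34,Y), (45,Y)
ranks: 6->1, 8->2, 9->3, 10->4, 21->5, 25->6, 26->7, 34->8, 45->9
Step 2: Rank sum for X: R1 = 1 + 2 + 3 + 4 + 6 = 16.
Step 3: U_X = R1 - n1(n1+1)/2 = 16 - 5*6/2 = 16 - 15 = 1.
       U_Y = n1*n2 - U_X = 20 - 1 = 19.
Step 4: No ties, so the exact null distribution of U (based on enumerating the C(9,5) = 126 equally likely rank assignments) gives the two-sided p-value.
Step 5: p-value = 0.031746; compare to alpha = 0.1. reject H0.

U_X = 1, p = 0.031746, reject H0 at alpha = 0.1.


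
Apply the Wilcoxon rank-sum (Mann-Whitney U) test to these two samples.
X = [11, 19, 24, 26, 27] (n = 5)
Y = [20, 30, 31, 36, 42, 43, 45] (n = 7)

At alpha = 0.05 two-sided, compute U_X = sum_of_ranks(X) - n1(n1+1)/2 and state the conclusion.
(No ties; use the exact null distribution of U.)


Step 1: Combine and sort all 12 observations; assign midranks.
sorted (value, group): (11,X), (19,X), (20,Y), (24,X), (26,X), (27,X), (30,Y), (31,Y), (36,Y), (42,Y), (43,Y), (45,Y)
ranks: 11->1, 19->2, 20->3, 24->4, 26->5, 27->6, 30->7, 31->8, 36->9, 42->10, 43->11, 45->12
Step 2: Rank sum for X: R1 = 1 + 2 + 4 + 5 + 6 = 18.
Step 3: U_X = R1 - n1(n1+1)/2 = 18 - 5*6/2 = 18 - 15 = 3.
       U_Y = n1*n2 - U_X = 35 - 3 = 32.
Step 4: No ties, so the exact null distribution of U (based on enumerating the C(12,5) = 792 equally likely rank assignments) gives the two-sided p-value.
Step 5: p-value = 0.017677; compare to alpha = 0.05. reject H0.

U_X = 3, p = 0.017677, reject H0 at alpha = 0.05.


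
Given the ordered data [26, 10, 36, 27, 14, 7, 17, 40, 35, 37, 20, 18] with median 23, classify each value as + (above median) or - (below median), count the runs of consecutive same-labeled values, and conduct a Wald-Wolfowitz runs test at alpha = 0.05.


Step 1: Compute median = 23; label A = above, B = below.
Labels in order: ABAABBBAAABB  (n_A = 6, n_B = 6)
Step 2: Count runs R = 6.
Step 3: Under H0 (random ordering), E[R] = 2*n_A*n_B/(n_A+n_B) + 1 = 2*6*6/12 + 1 = 7.0000.
        Var[R] = 2*n_A*n_B*(2*n_A*n_B - n_A - n_B) / ((n_A+n_B)^2 * (n_A+n_B-1)) = 4320/1584 = 2.7273.
        SD[R] = 1.6514.
Step 4: Continuity-corrected z = (R + 0.5 - E[R]) / SD[R] = (6 + 0.5 - 7.0000) / 1.6514 = -0.3028.
Step 5: Two-sided p-value via normal approximation = 2*(1 - Phi(|z|)) = 0.762069.
Step 6: alpha = 0.05. fail to reject H0.

R = 6, z = -0.3028, p = 0.762069, fail to reject H0.


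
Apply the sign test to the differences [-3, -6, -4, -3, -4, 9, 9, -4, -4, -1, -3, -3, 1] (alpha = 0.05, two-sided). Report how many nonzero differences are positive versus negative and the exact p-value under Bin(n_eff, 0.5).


Step 1: Discard zero differences. Original n = 13; n_eff = number of nonzero differences = 13.
Nonzero differences (with sign): -3, -6, -4, -3, -4, +9, +9, -4, -4, -1, -3, -3, +1
Step 2: Count signs: positive = 3, negative = 10.
Step 3: Under H0: P(positive) = 0.5, so the number of positives S ~ Bin(13, 0.5).
Step 4: Two-sided exact p-value = sum of Bin(13,0.5) probabilities at or below the observed probability = 0.092285.
Step 5: alpha = 0.05. fail to reject H0.

n_eff = 13, pos = 3, neg = 10, p = 0.092285, fail to reject H0.


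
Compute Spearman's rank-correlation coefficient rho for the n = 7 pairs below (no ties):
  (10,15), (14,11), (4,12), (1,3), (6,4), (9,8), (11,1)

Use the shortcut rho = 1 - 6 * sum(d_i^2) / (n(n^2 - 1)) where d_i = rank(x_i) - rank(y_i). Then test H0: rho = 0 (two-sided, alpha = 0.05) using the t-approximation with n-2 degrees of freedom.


Step 1: Rank x and y separately (midranks; no ties here).
rank(x): 10->5, 14->7, 4->2, 1->1, 6->3, 9->4, 11->6
rank(y): 15->7, 11->5, 12->6, 3->2, 4->3, 8->4, 1->1
Step 2: d_i = R_x(i) - R_y(i); compute d_i^2.
  (5-7)^2=4, (7-5)^2=4, (2-6)^2=16, (1-2)^2=1, (3-3)^2=0, (4-4)^2=0, (6-1)^2=25
sum(d^2) = 50.
Step 3: rho = 1 - 6*50 / (7*(7^2 - 1)) = 1 - 300/336 = 0.107143.
Step 4: Under H0, t = rho * sqrt((n-2)/(1-rho^2)) = 0.2410 ~ t(5).
Step 5: Two-sided p-value from the t-distribution with 5 df = 0.819151.
Step 6: alpha = 0.05. fail to reject H0.

rho = 0.1071, p = 0.819151, fail to reject H0 at alpha = 0.05.


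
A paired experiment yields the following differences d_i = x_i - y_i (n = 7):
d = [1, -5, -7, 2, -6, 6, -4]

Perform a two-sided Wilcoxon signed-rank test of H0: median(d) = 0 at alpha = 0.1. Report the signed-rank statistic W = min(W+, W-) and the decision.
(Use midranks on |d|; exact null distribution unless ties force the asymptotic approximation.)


Step 1: Drop any zero differences (none here) and take |d_i|.
|d| = [1, 5, 7, 2, 6, 6, 4]
Step 2: Midrank |d_i| (ties get averaged ranks).
ranks: |1|->1, |5|->4, |7|->7, |2|->2, |6|->5.5, |6|->5.5, |4|->3
Step 3: Attach original signs; sum ranks with positive sign and with negative sign.
W+ = 1 + 2 + 5.5 = 8.5
W- = 4 + 7 + 5.5 + 3 = 19.5
(Check: W+ + W- = 28 should equal n(n+1)/2 = 28.)
Step 4: Test statistic W = min(W+, W-) = 8.5.
Step 5: Ties in |d|, so use the tie-corrected normal approximation.
        E[W] = n(n+1)/4 = 7*8/4 = 14.
        Tie groups: |d|=6 (t=2); sum(t^3 - t) = 6.
        Var[W] = n(n+1)(2n+1)/24 - sum(t^3-t)/48 = 840/24 - 6/48 = 34.875.
        z = (W - E[W]) / sqrt(Var[W]) = (8.5 - 14) / 5.9055 = -0.9313.
        Two-sided p = 2*Phi(z) = 0.351681.
Step 6: alpha = 0.1. fail to reject H0.

W+ = 8.5, W- = 19.5, W = min = 8.5, p = 0.351681, fail to reject H0.


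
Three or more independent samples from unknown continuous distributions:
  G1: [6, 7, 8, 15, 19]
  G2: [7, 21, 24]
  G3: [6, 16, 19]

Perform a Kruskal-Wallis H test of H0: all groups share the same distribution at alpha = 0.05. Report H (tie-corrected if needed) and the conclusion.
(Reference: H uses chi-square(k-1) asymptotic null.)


Step 1: Combine all N = 11 observations and assign midranks.
sorted (value, group, rank): (6,G1,1.5), (6,G3,1.5), (7,G1,3.5), (7,G2,3.5), (8,G1,5), (15,G1,6), (16,G3,7), (19,G1,8.5), (19,G3,8.5), (21,G2,10), (24,G2,11)
Step 2: Sum ranks within each group.
R_1 = 24.5 (n_1 = 5)
R_2 = 24.5 (n_2 = 3)
R_3 = 17 (n_3 = 3)
Step 3: H = 12/(N(N+1)) * sum(R_i^2/n_i) - 3(N+1)
     = 12/(11*12) * (24.5^2/5 + 24.5^2/3 + 17^2/3) - 3*12
     = 0.090909 * 416.467 - 36
     = 1.860606.
Step 4: Ties present; correction factor C = 1 - 18/(11^3 - 11) = 0.986364. Corrected H = 1.860606 / 0.986364 = 1.886329.
Step 5: Under H0, H ~ chi^2(2); p-value = 0.389394.
Step 6: alpha = 0.05. fail to reject H0.

H = 1.8863, df = 2, p = 0.389394, fail to reject H0.


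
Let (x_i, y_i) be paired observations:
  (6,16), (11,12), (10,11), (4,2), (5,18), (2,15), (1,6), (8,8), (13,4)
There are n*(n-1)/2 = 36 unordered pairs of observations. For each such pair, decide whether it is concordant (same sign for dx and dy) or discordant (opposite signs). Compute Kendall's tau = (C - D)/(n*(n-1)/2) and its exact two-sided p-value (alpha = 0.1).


Step 1: Enumerate the 36 unordered pairs (i,j) with i<j and classify each by sign(x_j-x_i) * sign(y_j-y_i).
  (1,2):dx=+5,dy=-4->D; (1,3):dx=+4,dy=-5->D; (1,4):dx=-2,dy=-14->C; (1,5):dx=-1,dy=+2->D
  (1,6):dx=-4,dy=-1->C; (1,7):dx=-5,dy=-10->C; (1,8):dx=+2,dy=-8->D; (1,9):dx=+7,dy=-12->D
  (2,3):dx=-1,dy=-1->C; (2,4):dx=-7,dy=-10->C; (2,5):dx=-6,dy=+6->D; (2,6):dx=-9,dy=+3->D
  (2,7):dx=-10,dy=-6->C; (2,8):dx=-3,dy=-4->C; (2,9):dx=+2,dy=-8->D; (3,4):dx=-6,dy=-9->C
  (3,5):dx=-5,dy=+7->D; (3,6):dx=-8,dy=+4->D; (3,7):dx=-9,dy=-5->C; (3,8):dx=-2,dy=-3->C
  (3,9):dx=+3,dy=-7->D; (4,5):dx=+1,dy=+16->C; (4,6):dx=-2,dy=+13->D; (4,7):dx=-3,dy=+4->D
  (4,8):dx=+4,dy=+6->C; (4,9):dx=+9,dy=+2->C; (5,6):dx=-3,dy=-3->C; (5,7):dx=-4,dy=-12->C
  (5,8):dx=+3,dy=-10->D; (5,9):dx=+8,dy=-14->D; (6,7):dx=-1,dy=-9->C; (6,8):dx=+6,dy=-7->D
  (6,9):dx=+11,dy=-11->D; (7,8):dx=+7,dy=+2->C; (7,9):dx=+12,dy=-2->D; (8,9):dx=+5,dy=-4->D
Step 2: C = 17, D = 19, total pairs = 36.
Step 3: tau = (C - D)/(n(n-1)/2) = (17 - 19)/36 = -0.055556.
Step 4: Exact two-sided p-value (enumerate n! = 362880 permutations of y under H0): p = 0.919455.
Step 5: alpha = 0.1. fail to reject H0.

tau_b = -0.0556 (C=17, D=19), p = 0.919455, fail to reject H0.


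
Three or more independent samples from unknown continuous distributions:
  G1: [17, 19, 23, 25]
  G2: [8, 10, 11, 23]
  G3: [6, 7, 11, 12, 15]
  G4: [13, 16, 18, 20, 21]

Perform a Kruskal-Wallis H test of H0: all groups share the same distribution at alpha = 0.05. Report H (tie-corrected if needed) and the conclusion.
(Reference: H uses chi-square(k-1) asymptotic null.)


Step 1: Combine all N = 18 observations and assign midranks.
sorted (value, group, rank): (6,G3,1), (7,G3,2), (8,G2,3), (10,G2,4), (11,G2,5.5), (11,G3,5.5), (12,G3,7), (13,G4,8), (15,G3,9), (16,G4,10), (17,G1,11), (18,G4,12), (19,G1,13), (20,G4,14), (21,G4,15), (23,G1,16.5), (23,G2,16.5), (25,G1,18)
Step 2: Sum ranks within each group.
R_1 = 58.5 (n_1 = 4)
R_2 = 29 (n_2 = 4)
R_3 = 24.5 (n_3 = 5)
R_4 = 59 (n_4 = 5)
Step 3: H = 12/(N(N+1)) * sum(R_i^2/n_i) - 3(N+1)
     = 12/(18*19) * (58.5^2/4 + 29^2/4 + 24.5^2/5 + 59^2/5) - 3*19
     = 0.035088 * 1882.06 - 57
     = 9.037281.
Step 4: Ties present; correction factor C = 1 - 12/(18^3 - 18) = 0.997936. Corrected H = 9.037281 / 0.997936 = 9.055972.
Step 5: Under H0, H ~ chi^2(3); p-value = 0.028556.
Step 6: alpha = 0.05. reject H0.

H = 9.0560, df = 3, p = 0.028556, reject H0.


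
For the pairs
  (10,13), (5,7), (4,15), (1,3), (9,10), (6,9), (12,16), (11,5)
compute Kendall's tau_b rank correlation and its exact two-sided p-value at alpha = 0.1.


Step 1: Enumerate the 28 unordered pairs (i,j) with i<j and classify each by sign(x_j-x_i) * sign(y_j-y_i).
  (1,2):dx=-5,dy=-6->C; (1,3):dx=-6,dy=+2->D; (1,4):dx=-9,dy=-10->C; (1,5):dx=-1,dy=-3->C
  (1,6):dx=-4,dy=-4->C; (1,7):dx=+2,dy=+3->C; (1,8):dx=+1,dy=-8->D; (2,3):dx=-1,dy=+8->D
  (2,4):dx=-4,dy=-4->C; (2,5):dx=+4,dy=+3->C; (2,6):dx=+1,dy=+2->C; (2,7):dx=+7,dy=+9->C
  (2,8):dx=+6,dy=-2->D; (3,4):dx=-3,dy=-12->C; (3,5):dx=+5,dy=-5->D; (3,6):dx=+2,dy=-6->D
  (3,7):dx=+8,dy=+1->C; (3,8):dx=+7,dy=-10->D; (4,5):dx=+8,dy=+7->C; (4,6):dx=+5,dy=+6->C
  (4,7):dx=+11,dy=+13->C; (4,8):dx=+10,dy=+2->C; (5,6):dx=-3,dy=-1->C; (5,7):dx=+3,dy=+6->C
  (5,8):dx=+2,dy=-5->D; (6,7):dx=+6,dy=+7->C; (6,8):dx=+5,dy=-4->D; (7,8):dx=-1,dy=-11->C
Step 2: C = 19, D = 9, total pairs = 28.
Step 3: tau = (C - D)/(n(n-1)/2) = (19 - 9)/28 = 0.357143.
Step 4: Exact two-sided p-value (enumerate n! = 40320 permutations of y under H0): p = 0.275099.
Step 5: alpha = 0.1. fail to reject H0.

tau_b = 0.3571 (C=19, D=9), p = 0.275099, fail to reject H0.


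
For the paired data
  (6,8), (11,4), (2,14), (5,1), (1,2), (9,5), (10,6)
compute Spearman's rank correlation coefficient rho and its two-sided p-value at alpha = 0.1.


Step 1: Rank x and y separately (midranks; no ties here).
rank(x): 6->4, 11->7, 2->2, 5->3, 1->1, 9->5, 10->6
rank(y): 8->6, 4->3, 14->7, 1->1, 2->2, 5->4, 6->5
Step 2: d_i = R_x(i) - R_y(i); compute d_i^2.
  (4-6)^2=4, (7-3)^2=16, (2-7)^2=25, (3-1)^2=4, (1-2)^2=1, (5-4)^2=1, (6-5)^2=1
sum(d^2) = 52.
Step 3: rho = 1 - 6*52 / (7*(7^2 - 1)) = 1 - 312/336 = 0.071429.
Step 4: Under H0, t = rho * sqrt((n-2)/(1-rho^2)) = 0.1601 ~ t(5).
Step 5: Two-sided p-value from the t-distribution with 5 df = 0.879048.
Step 6: alpha = 0.1. fail to reject H0.

rho = 0.0714, p = 0.879048, fail to reject H0 at alpha = 0.1.


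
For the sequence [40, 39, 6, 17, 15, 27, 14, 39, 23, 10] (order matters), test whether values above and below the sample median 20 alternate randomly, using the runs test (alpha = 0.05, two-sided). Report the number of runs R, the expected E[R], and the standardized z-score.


Step 1: Compute median = 20; label A = above, B = below.
Labels in order: AABBBABAAB  (n_A = 5, n_B = 5)
Step 2: Count runs R = 6.
Step 3: Under H0 (random ordering), E[R] = 2*n_A*n_B/(n_A+n_B) + 1 = 2*5*5/10 + 1 = 6.0000.
        Var[R] = 2*n_A*n_B*(2*n_A*n_B - n_A - n_B) / ((n_A+n_B)^2 * (n_A+n_B-1)) = 2000/900 = 2.2222.
        SD[R] = 1.4907.
Step 4: R = E[R], so z = 0 with no continuity correction.
Step 5: Two-sided p-value via normal approximation = 2*(1 - Phi(|z|)) = 1.000000.
Step 6: alpha = 0.05. fail to reject H0.

R = 6, z = 0.0000, p = 1.000000, fail to reject H0.


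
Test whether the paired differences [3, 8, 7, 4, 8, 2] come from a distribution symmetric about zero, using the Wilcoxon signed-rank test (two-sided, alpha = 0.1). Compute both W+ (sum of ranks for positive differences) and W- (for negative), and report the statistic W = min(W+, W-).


Step 1: Drop any zero differences (none here) and take |d_i|.
|d| = [3, 8, 7, 4, 8, 2]
Step 2: Midrank |d_i| (ties get averaged ranks).
ranks: |3|->2, |8|->5.5, |7|->4, |4|->3, |8|->5.5, |2|->1
Step 3: Attach original signs; sum ranks with positive sign and with negative sign.
W+ = 2 + 5.5 + 4 + 3 + 5.5 + 1 = 21
W- = 0 = 0
(Check: W+ + W- = 21 should equal n(n+1)/2 = 21.)
Step 4: Test statistic W = min(W+, W-) = 0.
Step 5: Ties in |d|, so use the tie-corrected normal approximation.
        E[W] = n(n+1)/4 = 6*7/4 = 10.5.
        Tie groups: |d|=8 (t=2); sum(t^3 - t) = 6.
        Var[W] = n(n+1)(2n+1)/24 - sum(t^3-t)/48 = 546/24 - 6/48 = 22.625.
        z = (W - E[W]) / sqrt(Var[W]) = (0 - 10.5) / 4.7566 = -2.2075.
        Two-sided p = 2*Phi(z) = 0.027281.
Step 6: alpha = 0.1. reject H0.

W+ = 21, W- = 0, W = min = 0, p = 0.027281, reject H0.


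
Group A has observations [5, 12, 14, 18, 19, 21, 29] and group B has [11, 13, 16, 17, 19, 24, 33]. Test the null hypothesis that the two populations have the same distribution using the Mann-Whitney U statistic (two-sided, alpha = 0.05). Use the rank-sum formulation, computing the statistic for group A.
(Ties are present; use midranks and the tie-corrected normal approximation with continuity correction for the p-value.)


Step 1: Combine and sort all 14 observations; assign midranks.
sorted (value, group): (5,X), (11,Y), (12,X), (13,Y), (14,X), (16,Y), (17,Y), (18,X), (19,X), (19,Y), (21,X), (24,Y), (29,X), (33,Y)
ranks: 5->1, 11->2, 12->3, 13->4, 14->5, 16->6, 17->7, 18->8, 19->9.5, 19->9.5, 21->11, 24->12, 29->13, 33->14
Step 2: Rank sum for X: R1 = 1 + 3 + 5 + 8 + 9.5 + 11 + 13 = 50.5.
Step 3: U_X = R1 - n1(n1+1)/2 = 50.5 - 7*8/2 = 50.5 - 28 = 22.5.
       U_Y = n1*n2 - U_X = 49 - 22.5 = 26.5.
Step 4: Ties are present, so use the tie-corrected normal approximation (with continuity correction) for the p-value.
Step 5: p-value = 0.847841; compare to alpha = 0.05. fail to reject H0.

U_X = 22.5, p = 0.847841, fail to reject H0 at alpha = 0.05.


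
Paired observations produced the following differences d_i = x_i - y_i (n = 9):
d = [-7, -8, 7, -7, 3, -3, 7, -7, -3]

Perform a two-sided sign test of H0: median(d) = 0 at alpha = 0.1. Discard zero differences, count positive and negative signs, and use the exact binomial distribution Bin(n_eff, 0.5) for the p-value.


Step 1: Discard zero differences. Original n = 9; n_eff = number of nonzero differences = 9.
Nonzero differences (with sign): -7, -8, +7, -7, +3, -3, +7, -7, -3
Step 2: Count signs: positive = 3, negative = 6.
Step 3: Under H0: P(positive) = 0.5, so the number of positives S ~ Bin(9, 0.5).
Step 4: Two-sided exact p-value = sum of Bin(9,0.5) probabilities at or below the observed probability = 0.507812.
Step 5: alpha = 0.1. fail to reject H0.

n_eff = 9, pos = 3, neg = 6, p = 0.507812, fail to reject H0.


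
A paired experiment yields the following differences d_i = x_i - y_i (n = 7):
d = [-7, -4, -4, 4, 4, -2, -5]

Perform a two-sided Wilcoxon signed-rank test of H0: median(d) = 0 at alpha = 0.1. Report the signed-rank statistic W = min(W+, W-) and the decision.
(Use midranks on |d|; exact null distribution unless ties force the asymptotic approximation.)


Step 1: Drop any zero differences (none here) and take |d_i|.
|d| = [7, 4, 4, 4, 4, 2, 5]
Step 2: Midrank |d_i| (ties get averaged ranks).
ranks: |7|->7, |4|->3.5, |4|->3.5, |4|->3.5, |4|->3.5, |2|->1, |5|->6
Step 3: Attach original signs; sum ranks with positive sign and with negative sign.
W+ = 3.5 + 3.5 = 7
W- = 7 + 3.5 + 3.5 + 1 + 6 = 21
(Check: W+ + W- = 28 should equal n(n+1)/2 = 28.)
Step 4: Test statistic W = min(W+, W-) = 7.
Step 5: Ties in |d|, so use the tie-corrected normal approximation.
        E[W] = n(n+1)/4 = 7*8/4 = 14.
        Tie groups: |d|=4 (t=4); sum(t^3 - t) = 60.
        Var[W] = n(n+1)(2n+1)/24 - sum(t^3-t)/48 = 840/24 - 60/48 = 33.75.
        z = (W - E[W]) / sqrt(Var[W]) = (7 - 14) / 5.8095 = -1.2049.
        Two-sided p = 2*Phi(z) = 0.228231.
Step 6: alpha = 0.1. fail to reject H0.

W+ = 7, W- = 21, W = min = 7, p = 0.228231, fail to reject H0.


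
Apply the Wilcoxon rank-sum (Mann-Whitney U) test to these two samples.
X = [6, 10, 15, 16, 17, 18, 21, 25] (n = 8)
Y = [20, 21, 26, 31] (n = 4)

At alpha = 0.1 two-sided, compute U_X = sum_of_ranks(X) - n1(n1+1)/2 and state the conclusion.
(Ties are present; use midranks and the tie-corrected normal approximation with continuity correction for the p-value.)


Step 1: Combine and sort all 12 observations; assign midranks.
sorted (value, group): (6,X), (10,X), (15,X), (16,X), (17,X), (18,X), (20,Y), (21,X), (21,Y), (25,X), (26,Y), (31,Y)
ranks: 6->1, 10->2, 15->3, 16->4, 17->5, 18->6, 20->7, 21->8.5, 21->8.5, 25->10, 26->11, 31->12
Step 2: Rank sum for X: R1 = 1 + 2 + 3 + 4 + 5 + 6 + 8.5 + 10 = 39.5.
Step 3: U_X = R1 - n1(n1+1)/2 = 39.5 - 8*9/2 = 39.5 - 36 = 3.5.
       U_Y = n1*n2 - U_X = 32 - 3.5 = 28.5.
Step 4: Ties are present, so use the tie-corrected normal approximation (with continuity correction) for the p-value.
Step 5: p-value = 0.041184; compare to alpha = 0.1. reject H0.

U_X = 3.5, p = 0.041184, reject H0 at alpha = 0.1.


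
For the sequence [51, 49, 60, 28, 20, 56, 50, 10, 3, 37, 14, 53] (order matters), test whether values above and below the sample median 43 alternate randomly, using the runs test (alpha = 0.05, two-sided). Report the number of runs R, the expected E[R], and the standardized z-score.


Step 1: Compute median = 43; label A = above, B = below.
Labels in order: AAABBAABBBBA  (n_A = 6, n_B = 6)
Step 2: Count runs R = 5.
Step 3: Under H0 (random ordering), E[R] = 2*n_A*n_B/(n_A+n_B) + 1 = 2*6*6/12 + 1 = 7.0000.
        Var[R] = 2*n_A*n_B*(2*n_A*n_B - n_A - n_B) / ((n_A+n_B)^2 * (n_A+n_B-1)) = 4320/1584 = 2.7273.
        SD[R] = 1.6514.
Step 4: Continuity-corrected z = (R + 0.5 - E[R]) / SD[R] = (5 + 0.5 - 7.0000) / 1.6514 = -0.9083.
Step 5: Two-sided p-value via normal approximation = 2*(1 - Phi(|z|)) = 0.363722.
Step 6: alpha = 0.05. fail to reject H0.

R = 5, z = -0.9083, p = 0.363722, fail to reject H0.


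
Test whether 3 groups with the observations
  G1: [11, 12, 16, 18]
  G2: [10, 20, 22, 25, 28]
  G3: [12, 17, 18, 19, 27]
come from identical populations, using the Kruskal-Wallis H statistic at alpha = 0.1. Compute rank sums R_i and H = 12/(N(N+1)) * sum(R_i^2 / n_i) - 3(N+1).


Step 1: Combine all N = 14 observations and assign midranks.
sorted (value, group, rank): (10,G2,1), (11,G1,2), (12,G1,3.5), (12,G3,3.5), (16,G1,5), (17,G3,6), (18,G1,7.5), (18,G3,7.5), (19,G3,9), (20,G2,10), (22,G2,11), (25,G2,12), (27,G3,13), (28,G2,14)
Step 2: Sum ranks within each group.
R_1 = 18 (n_1 = 4)
R_2 = 48 (n_2 = 5)
R_3 = 39 (n_3 = 5)
Step 3: H = 12/(N(N+1)) * sum(R_i^2/n_i) - 3(N+1)
     = 12/(14*15) * (18^2/4 + 48^2/5 + 39^2/5) - 3*15
     = 0.057143 * 846 - 45
     = 3.342857.
Step 4: Ties present; correction factor C = 1 - 12/(14^3 - 14) = 0.995604. Corrected H = 3.342857 / 0.995604 = 3.357616.
Step 5: Under H0, H ~ chi^2(2); p-value = 0.186596.
Step 6: alpha = 0.1. fail to reject H0.

H = 3.3576, df = 2, p = 0.186596, fail to reject H0.


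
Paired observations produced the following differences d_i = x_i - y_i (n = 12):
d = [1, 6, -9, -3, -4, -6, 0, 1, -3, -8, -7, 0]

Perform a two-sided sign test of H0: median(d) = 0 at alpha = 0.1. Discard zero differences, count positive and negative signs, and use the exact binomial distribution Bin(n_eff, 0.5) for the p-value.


Step 1: Discard zero differences. Original n = 12; n_eff = number of nonzero differences = 10.
Nonzero differences (with sign): +1, +6, -9, -3, -4, -6, +1, -3, -8, -7
Step 2: Count signs: positive = 3, negative = 7.
Step 3: Under H0: P(positive) = 0.5, so the number of positives S ~ Bin(10, 0.5).
Step 4: Two-sided exact p-value = sum of Bin(10,0.5) probabilities at or below the observed probability = 0.343750.
Step 5: alpha = 0.1. fail to reject H0.

n_eff = 10, pos = 3, neg = 7, p = 0.343750, fail to reject H0.


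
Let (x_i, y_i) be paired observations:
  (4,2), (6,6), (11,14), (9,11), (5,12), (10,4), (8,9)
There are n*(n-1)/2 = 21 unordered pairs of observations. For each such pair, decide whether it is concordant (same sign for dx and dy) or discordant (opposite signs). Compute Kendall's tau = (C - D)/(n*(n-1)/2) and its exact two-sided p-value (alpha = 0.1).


Step 1: Enumerate the 21 unordered pairs (i,j) with i<j and classify each by sign(x_j-x_i) * sign(y_j-y_i).
  (1,2):dx=+2,dy=+4->C; (1,3):dx=+7,dy=+12->C; (1,4):dx=+5,dy=+9->C; (1,5):dx=+1,dy=+10->C
  (1,6):dx=+6,dy=+2->C; (1,7):dx=+4,dy=+7->C; (2,3):dx=+5,dy=+8->C; (2,4):dx=+3,dy=+5->C
  (2,5):dx=-1,dy=+6->D; (2,6):dx=+4,dy=-2->D; (2,7):dx=+2,dy=+3->C; (3,4):dx=-2,dy=-3->C
  (3,5):dx=-6,dy=-2->C; (3,6):dx=-1,dy=-10->C; (3,7):dx=-3,dy=-5->C; (4,5):dx=-4,dy=+1->D
  (4,6):dx=+1,dy=-7->D; (4,7):dx=-1,dy=-2->C; (5,6):dx=+5,dy=-8->D; (5,7):dx=+3,dy=-3->D
  (6,7):dx=-2,dy=+5->D
Step 2: C = 14, D = 7, total pairs = 21.
Step 3: tau = (C - D)/(n(n-1)/2) = (14 - 7)/21 = 0.333333.
Step 4: Exact two-sided p-value (enumerate n! = 5040 permutations of y under H0): p = 0.381349.
Step 5: alpha = 0.1. fail to reject H0.

tau_b = 0.3333 (C=14, D=7), p = 0.381349, fail to reject H0.


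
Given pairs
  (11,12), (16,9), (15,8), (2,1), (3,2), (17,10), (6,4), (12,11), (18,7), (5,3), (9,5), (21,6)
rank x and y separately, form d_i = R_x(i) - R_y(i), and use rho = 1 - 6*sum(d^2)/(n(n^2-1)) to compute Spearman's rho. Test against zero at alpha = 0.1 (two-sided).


Step 1: Rank x and y separately (midranks; no ties here).
rank(x): 11->6, 16->9, 15->8, 2->1, 3->2, 17->10, 6->4, 12->7, 18->11, 5->3, 9->5, 21->12
rank(y): 12->12, 9->9, 8->8, 1->1, 2->2, 10->10, 4->4, 11->11, 7->7, 3->3, 5->5, 6->6
Step 2: d_i = R_x(i) - R_y(i); compute d_i^2.
  (6-12)^2=36, (9-9)^2=0, (8-8)^2=0, (1-1)^2=0, (2-2)^2=0, (10-10)^2=0, (4-4)^2=0, (7-11)^2=16, (11-7)^2=16, (3-3)^2=0, (5-5)^2=0, (12-6)^2=36
sum(d^2) = 104.
Step 3: rho = 1 - 6*104 / (12*(12^2 - 1)) = 1 - 624/1716 = 0.636364.
Step 4: Under H0, t = rho * sqrt((n-2)/(1-rho^2)) = 2.6087 ~ t(10).
Step 5: Two-sided p-value from the t-distribution with 10 df = 0.026097.
Step 6: alpha = 0.1. reject H0.

rho = 0.6364, p = 0.026097, reject H0 at alpha = 0.1.


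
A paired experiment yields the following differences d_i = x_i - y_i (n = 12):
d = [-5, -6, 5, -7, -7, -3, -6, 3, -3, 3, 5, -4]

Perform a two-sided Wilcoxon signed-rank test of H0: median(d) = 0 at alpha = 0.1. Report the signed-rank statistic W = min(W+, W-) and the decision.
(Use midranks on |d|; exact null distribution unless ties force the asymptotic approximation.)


Step 1: Drop any zero differences (none here) and take |d_i|.
|d| = [5, 6, 5, 7, 7, 3, 6, 3, 3, 3, 5, 4]
Step 2: Midrank |d_i| (ties get averaged ranks).
ranks: |5|->7, |6|->9.5, |5|->7, |7|->11.5, |7|->11.5, |3|->2.5, |6|->9.5, |3|->2.5, |3|->2.5, |3|->2.5, |5|->7, |4|->5
Step 3: Attach original signs; sum ranks with positive sign and with negative sign.
W+ = 7 + 2.5 + 2.5 + 7 = 19
W- = 7 + 9.5 + 11.5 + 11.5 + 2.5 + 9.5 + 2.5 + 5 = 59
(Check: W+ + W- = 78 should equal n(n+1)/2 = 78.)
Step 4: Test statistic W = min(W+, W-) = 19.
Step 5: Ties in |d|, so use the tie-corrected normal approximation.
        E[W] = n(n+1)/4 = 12*13/4 = 39.
        Tie groups: |d|=3 (t=4), |d|=5 (t=3), |d|=6 (t=2), |d|=7 (t=2); sum(t^3 - t) = 96.
        Var[W] = n(n+1)(2n+1)/24 - sum(t^3-t)/48 = 3900/24 - 96/48 = 160.5.
        z = (W - E[W]) / sqrt(Var[W]) = (19 - 39) / 12.6689 = -1.5787.
        Two-sided p = 2*Phi(z) = 0.114411.
Step 6: alpha = 0.1. fail to reject H0.

W+ = 19, W- = 59, W = min = 19, p = 0.114411, fail to reject H0.


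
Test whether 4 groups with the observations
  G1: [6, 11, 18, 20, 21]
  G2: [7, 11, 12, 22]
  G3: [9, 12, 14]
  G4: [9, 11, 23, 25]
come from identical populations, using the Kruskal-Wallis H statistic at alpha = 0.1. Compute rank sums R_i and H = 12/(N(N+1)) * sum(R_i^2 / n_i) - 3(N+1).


Step 1: Combine all N = 16 observations and assign midranks.
sorted (value, group, rank): (6,G1,1), (7,G2,2), (9,G3,3.5), (9,G4,3.5), (11,G1,6), (11,G2,6), (11,G4,6), (12,G2,8.5), (12,G3,8.5), (14,G3,10), (18,G1,11), (20,G1,12), (21,G1,13), (22,G2,14), (23,G4,15), (25,G4,16)
Step 2: Sum ranks within each group.
R_1 = 43 (n_1 = 5)
R_2 = 30.5 (n_2 = 4)
R_3 = 22 (n_3 = 3)
R_4 = 40.5 (n_4 = 4)
Step 3: H = 12/(N(N+1)) * sum(R_i^2/n_i) - 3(N+1)
     = 12/(16*17) * (43^2/5 + 30.5^2/4 + 22^2/3 + 40.5^2/4) - 3*17
     = 0.044118 * 1173.76 - 51
     = 0.783456.
Step 4: Ties present; correction factor C = 1 - 36/(16^3 - 16) = 0.991176. Corrected H = 0.783456 / 0.991176 = 0.790430.
Step 5: Under H0, H ~ chi^2(3); p-value = 0.851755.
Step 6: alpha = 0.1. fail to reject H0.

H = 0.7904, df = 3, p = 0.851755, fail to reject H0.


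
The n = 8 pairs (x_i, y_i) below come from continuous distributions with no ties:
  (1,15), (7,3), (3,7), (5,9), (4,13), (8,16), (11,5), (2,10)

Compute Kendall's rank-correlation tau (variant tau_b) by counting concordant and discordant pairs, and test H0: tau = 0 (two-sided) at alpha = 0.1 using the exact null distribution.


Step 1: Enumerate the 28 unordered pairs (i,j) with i<j and classify each by sign(x_j-x_i) * sign(y_j-y_i).
  (1,2):dx=+6,dy=-12->D; (1,3):dx=+2,dy=-8->D; (1,4):dx=+4,dy=-6->D; (1,5):dx=+3,dy=-2->D
  (1,6):dx=+7,dy=+1->C; (1,7):dx=+10,dy=-10->D; (1,8):dx=+1,dy=-5->D; (2,3):dx=-4,dy=+4->D
  (2,4):dx=-2,dy=+6->D; (2,5):dx=-3,dy=+10->D; (2,6):dx=+1,dy=+13->C; (2,7):dx=+4,dy=+2->C
  (2,8):dx=-5,dy=+7->D; (3,4):dx=+2,dy=+2->C; (3,5):dx=+1,dy=+6->C; (3,6):dx=+5,dy=+9->C
  (3,7):dx=+8,dy=-2->D; (3,8):dx=-1,dy=+3->D; (4,5):dx=-1,dy=+4->D; (4,6):dx=+3,dy=+7->C
  (4,7):dx=+6,dy=-4->D; (4,8):dx=-3,dy=+1->D; (5,6):dx=+4,dy=+3->C; (5,7):dx=+7,dy=-8->D
  (5,8):dx=-2,dy=-3->C; (6,7):dx=+3,dy=-11->D; (6,8):dx=-6,dy=-6->C; (7,8):dx=-9,dy=+5->D
Step 2: C = 10, D = 18, total pairs = 28.
Step 3: tau = (C - D)/(n(n-1)/2) = (10 - 18)/28 = -0.285714.
Step 4: Exact two-sided p-value (enumerate n! = 40320 permutations of y under H0): p = 0.398760.
Step 5: alpha = 0.1. fail to reject H0.

tau_b = -0.2857 (C=10, D=18), p = 0.398760, fail to reject H0.


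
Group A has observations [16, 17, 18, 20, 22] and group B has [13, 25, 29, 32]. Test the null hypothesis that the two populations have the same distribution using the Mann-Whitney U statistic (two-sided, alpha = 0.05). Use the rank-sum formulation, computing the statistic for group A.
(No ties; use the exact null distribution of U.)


Step 1: Combine and sort all 9 observations; assign midranks.
sorted (value, group): (13,Y), (16,X), (17,X), (18,X), (20,X), (22,X), (25,Y), (29,Y), (32,Y)
ranks: 13->1, 16->2, 17->3, 18->4, 20->5, 22->6, 25->7, 29->8, 32->9
Step 2: Rank sum for X: R1 = 2 + 3 + 4 + 5 + 6 = 20.
Step 3: U_X = R1 - n1(n1+1)/2 = 20 - 5*6/2 = 20 - 15 = 5.
       U_Y = n1*n2 - U_X = 20 - 5 = 15.
Step 4: No ties, so the exact null distribution of U (based on enumerating the C(9,5) = 126 equally likely rank assignments) gives the two-sided p-value.
Step 5: p-value = 0.285714; compare to alpha = 0.05. fail to reject H0.

U_X = 5, p = 0.285714, fail to reject H0 at alpha = 0.05.


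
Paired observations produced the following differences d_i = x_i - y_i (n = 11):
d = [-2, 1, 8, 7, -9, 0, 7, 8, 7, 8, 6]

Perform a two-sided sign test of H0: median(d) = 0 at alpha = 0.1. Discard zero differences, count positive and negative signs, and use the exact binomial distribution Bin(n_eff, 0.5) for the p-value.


Step 1: Discard zero differences. Original n = 11; n_eff = number of nonzero differences = 10.
Nonzero differences (with sign): -2, +1, +8, +7, -9, +7, +8, +7, +8, +6
Step 2: Count signs: positive = 8, negative = 2.
Step 3: Under H0: P(positive) = 0.5, so the number of positives S ~ Bin(10, 0.5).
Step 4: Two-sided exact p-value = sum of Bin(10,0.5) probabilities at or below the observed probability = 0.109375.
Step 5: alpha = 0.1. fail to reject H0.

n_eff = 10, pos = 8, neg = 2, p = 0.109375, fail to reject H0.


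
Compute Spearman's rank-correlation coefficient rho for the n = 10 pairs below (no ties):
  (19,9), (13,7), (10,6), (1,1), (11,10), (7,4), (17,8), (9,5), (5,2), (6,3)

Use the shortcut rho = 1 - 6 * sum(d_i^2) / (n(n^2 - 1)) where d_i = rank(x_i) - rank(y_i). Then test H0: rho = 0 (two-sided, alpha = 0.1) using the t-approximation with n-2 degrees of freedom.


Step 1: Rank x and y separately (midranks; no ties here).
rank(x): 19->10, 13->8, 10->6, 1->1, 11->7, 7->4, 17->9, 9->5, 5->2, 6->3
rank(y): 9->9, 7->7, 6->6, 1->1, 10->10, 4->4, 8->8, 5->5, 2->2, 3->3
Step 2: d_i = R_x(i) - R_y(i); compute d_i^2.
  (10-9)^2=1, (8-7)^2=1, (6-6)^2=0, (1-1)^2=0, (7-10)^2=9, (4-4)^2=0, (9-8)^2=1, (5-5)^2=0, (2-2)^2=0, (3-3)^2=0
sum(d^2) = 12.
Step 3: rho = 1 - 6*12 / (10*(10^2 - 1)) = 1 - 72/990 = 0.927273.
Step 4: Under H0, t = rho * sqrt((n-2)/(1-rho^2)) = 7.0054 ~ t(8).
Step 5: Two-sided p-value from the t-distribution with 8 df = 0.000112.
Step 6: alpha = 0.1. reject H0.

rho = 0.9273, p = 0.000112, reject H0 at alpha = 0.1.


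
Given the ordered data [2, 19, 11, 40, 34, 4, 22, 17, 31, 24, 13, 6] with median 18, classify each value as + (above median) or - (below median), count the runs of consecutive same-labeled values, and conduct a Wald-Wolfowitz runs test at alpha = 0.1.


Step 1: Compute median = 18; label A = above, B = below.
Labels in order: BABAABABAABB  (n_A = 6, n_B = 6)
Step 2: Count runs R = 9.
Step 3: Under H0 (random ordering), E[R] = 2*n_A*n_B/(n_A+n_B) + 1 = 2*6*6/12 + 1 = 7.0000.
        Var[R] = 2*n_A*n_B*(2*n_A*n_B - n_A - n_B) / ((n_A+n_B)^2 * (n_A+n_B-1)) = 4320/1584 = 2.7273.
        SD[R] = 1.6514.
Step 4: Continuity-corrected z = (R - 0.5 - E[R]) / SD[R] = (9 - 0.5 - 7.0000) / 1.6514 = 0.9083.
Step 5: Two-sided p-value via normal approximation = 2*(1 - Phi(|z|)) = 0.363722.
Step 6: alpha = 0.1. fail to reject H0.

R = 9, z = 0.9083, p = 0.363722, fail to reject H0.


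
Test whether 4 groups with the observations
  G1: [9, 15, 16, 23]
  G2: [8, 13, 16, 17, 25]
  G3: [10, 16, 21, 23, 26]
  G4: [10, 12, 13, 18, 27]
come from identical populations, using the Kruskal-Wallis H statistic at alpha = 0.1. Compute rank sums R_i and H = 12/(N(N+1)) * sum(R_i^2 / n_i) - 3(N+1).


Step 1: Combine all N = 19 observations and assign midranks.
sorted (value, group, rank): (8,G2,1), (9,G1,2), (10,G3,3.5), (10,G4,3.5), (12,G4,5), (13,G2,6.5), (13,G4,6.5), (15,G1,8), (16,G1,10), (16,G2,10), (16,G3,10), (17,G2,12), (18,G4,13), (21,G3,14), (23,G1,15.5), (23,G3,15.5), (25,G2,17), (26,G3,18), (27,G4,19)
Step 2: Sum ranks within each group.
R_1 = 35.5 (n_1 = 4)
R_2 = 46.5 (n_2 = 5)
R_3 = 61 (n_3 = 5)
R_4 = 47 (n_4 = 5)
Step 3: H = 12/(N(N+1)) * sum(R_i^2/n_i) - 3(N+1)
     = 12/(19*20) * (35.5^2/4 + 46.5^2/5 + 61^2/5 + 47^2/5) - 3*20
     = 0.031579 * 1933.51 - 60
     = 1.058289.
Step 4: Ties present; correction factor C = 1 - 42/(19^3 - 19) = 0.993860. Corrected H = 1.058289 / 0.993860 = 1.064828.
Step 5: Under H0, H ~ chi^2(3); p-value = 0.785571.
Step 6: alpha = 0.1. fail to reject H0.

H = 1.0648, df = 3, p = 0.785571, fail to reject H0.


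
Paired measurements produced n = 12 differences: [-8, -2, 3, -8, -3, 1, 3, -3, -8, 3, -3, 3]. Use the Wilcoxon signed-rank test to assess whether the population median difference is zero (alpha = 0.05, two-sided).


Step 1: Drop any zero differences (none here) and take |d_i|.
|d| = [8, 2, 3, 8, 3, 1, 3, 3, 8, 3, 3, 3]
Step 2: Midrank |d_i| (ties get averaged ranks).
ranks: |8|->11, |2|->2, |3|->6, |8|->11, |3|->6, |1|->1, |3|->6, |3|->6, |8|->11, |3|->6, |3|->6, |3|->6
Step 3: Attach original signs; sum ranks with positive sign and with negative sign.
W+ = 6 + 1 + 6 + 6 + 6 = 25
W- = 11 + 2 + 11 + 6 + 6 + 11 + 6 = 53
(Check: W+ + W- = 78 should equal n(n+1)/2 = 78.)
Step 4: Test statistic W = min(W+, W-) = 25.
Step 5: Ties in |d|, so use the tie-corrected normal approximation.
        E[W] = n(n+1)/4 = 12*13/4 = 39.
        Tie groups: |d|=3 (t=7), |d|=8 (t=3); sum(t^3 - t) = 360.
        Var[W] = n(n+1)(2n+1)/24 - sum(t^3-t)/48 = 3900/24 - 360/48 = 155.
        z = (W - E[W]) / sqrt(Var[W]) = (25 - 39) / 12.4499 = -1.1245.
        Two-sided p = 2*Phi(z) = 0.260798.
Step 6: alpha = 0.05. fail to reject H0.

W+ = 25, W- = 53, W = min = 25, p = 0.260798, fail to reject H0.


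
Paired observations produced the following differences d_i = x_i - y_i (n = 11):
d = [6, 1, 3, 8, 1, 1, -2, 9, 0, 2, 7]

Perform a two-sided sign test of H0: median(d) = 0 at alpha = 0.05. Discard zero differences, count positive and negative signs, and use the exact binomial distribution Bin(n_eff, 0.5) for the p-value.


Step 1: Discard zero differences. Original n = 11; n_eff = number of nonzero differences = 10.
Nonzero differences (with sign): +6, +1, +3, +8, +1, +1, -2, +9, +2, +7
Step 2: Count signs: positive = 9, negative = 1.
Step 3: Under H0: P(positive) = 0.5, so the number of positives S ~ Bin(10, 0.5).
Step 4: Two-sided exact p-value = sum of Bin(10,0.5) probabilities at or below the observed probability = 0.021484.
Step 5: alpha = 0.05. reject H0.

n_eff = 10, pos = 9, neg = 1, p = 0.021484, reject H0.
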